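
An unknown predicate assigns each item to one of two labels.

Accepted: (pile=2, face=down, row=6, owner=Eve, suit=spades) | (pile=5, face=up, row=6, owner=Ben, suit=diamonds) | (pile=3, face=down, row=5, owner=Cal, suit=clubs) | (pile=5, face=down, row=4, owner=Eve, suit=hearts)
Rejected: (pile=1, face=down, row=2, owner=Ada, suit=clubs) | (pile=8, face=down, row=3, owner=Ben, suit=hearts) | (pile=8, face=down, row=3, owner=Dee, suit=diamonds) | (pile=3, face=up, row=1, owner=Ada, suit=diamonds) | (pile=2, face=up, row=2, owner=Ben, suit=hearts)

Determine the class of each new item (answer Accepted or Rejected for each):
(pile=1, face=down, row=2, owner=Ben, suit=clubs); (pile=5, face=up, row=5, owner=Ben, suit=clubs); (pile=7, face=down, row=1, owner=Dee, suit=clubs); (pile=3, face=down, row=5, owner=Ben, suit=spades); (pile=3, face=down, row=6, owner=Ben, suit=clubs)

Rejected, Accepted, Rejected, Accepted, Accepted

'Accepted' ⟺ row ≥ 4.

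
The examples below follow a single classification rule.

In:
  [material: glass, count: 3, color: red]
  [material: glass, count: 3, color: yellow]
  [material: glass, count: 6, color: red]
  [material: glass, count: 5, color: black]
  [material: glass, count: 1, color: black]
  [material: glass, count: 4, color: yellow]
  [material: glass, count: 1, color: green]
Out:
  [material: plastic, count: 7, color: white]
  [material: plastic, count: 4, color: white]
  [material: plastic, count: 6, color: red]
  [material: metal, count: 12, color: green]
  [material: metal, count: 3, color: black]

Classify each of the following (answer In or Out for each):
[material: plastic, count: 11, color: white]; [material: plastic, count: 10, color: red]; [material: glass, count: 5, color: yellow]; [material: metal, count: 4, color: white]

Every 'In' example satisfies: material is glass. None of the 'Out' examples do.
Out: [material: plastic, count: 11, color: white], since material is plastic. Out: [material: plastic, count: 10, color: red], since material is plastic. In: [material: glass, count: 5, color: yellow], since material is glass. Out: [material: metal, count: 4, color: white], since material is metal.

Out, Out, In, Out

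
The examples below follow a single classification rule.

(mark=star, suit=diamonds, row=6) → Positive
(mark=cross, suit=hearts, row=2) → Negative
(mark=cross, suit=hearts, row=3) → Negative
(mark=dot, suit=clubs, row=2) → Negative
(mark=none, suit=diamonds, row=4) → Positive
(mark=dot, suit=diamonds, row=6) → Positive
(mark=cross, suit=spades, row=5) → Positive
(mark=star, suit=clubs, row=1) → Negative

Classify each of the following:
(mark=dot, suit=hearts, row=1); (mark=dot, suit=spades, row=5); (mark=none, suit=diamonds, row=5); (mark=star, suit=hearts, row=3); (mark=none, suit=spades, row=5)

Negative, Positive, Positive, Negative, Positive

The distinguishing property — row ≥ 4 — holds for all the 'Positive' cases and none of the 'Negative' cases.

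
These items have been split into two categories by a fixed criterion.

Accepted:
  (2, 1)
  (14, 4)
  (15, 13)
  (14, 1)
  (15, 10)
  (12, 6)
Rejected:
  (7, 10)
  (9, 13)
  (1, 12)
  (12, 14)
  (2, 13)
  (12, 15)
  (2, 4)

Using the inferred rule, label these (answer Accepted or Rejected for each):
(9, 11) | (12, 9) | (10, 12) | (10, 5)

The common property of the 'Accepted' items is: first > second. No 'Rejected' item has it.
(9, 11): Rejected (9 < 11). (12, 9): Accepted (12 > 9). (10, 12): Rejected (10 < 12). (10, 5): Accepted (10 > 5).

Rejected, Accepted, Rejected, Accepted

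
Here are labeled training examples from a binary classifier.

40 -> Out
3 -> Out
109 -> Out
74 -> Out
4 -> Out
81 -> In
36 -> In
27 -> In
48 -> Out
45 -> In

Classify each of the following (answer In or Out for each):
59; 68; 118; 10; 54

Out, Out, Out, Out, In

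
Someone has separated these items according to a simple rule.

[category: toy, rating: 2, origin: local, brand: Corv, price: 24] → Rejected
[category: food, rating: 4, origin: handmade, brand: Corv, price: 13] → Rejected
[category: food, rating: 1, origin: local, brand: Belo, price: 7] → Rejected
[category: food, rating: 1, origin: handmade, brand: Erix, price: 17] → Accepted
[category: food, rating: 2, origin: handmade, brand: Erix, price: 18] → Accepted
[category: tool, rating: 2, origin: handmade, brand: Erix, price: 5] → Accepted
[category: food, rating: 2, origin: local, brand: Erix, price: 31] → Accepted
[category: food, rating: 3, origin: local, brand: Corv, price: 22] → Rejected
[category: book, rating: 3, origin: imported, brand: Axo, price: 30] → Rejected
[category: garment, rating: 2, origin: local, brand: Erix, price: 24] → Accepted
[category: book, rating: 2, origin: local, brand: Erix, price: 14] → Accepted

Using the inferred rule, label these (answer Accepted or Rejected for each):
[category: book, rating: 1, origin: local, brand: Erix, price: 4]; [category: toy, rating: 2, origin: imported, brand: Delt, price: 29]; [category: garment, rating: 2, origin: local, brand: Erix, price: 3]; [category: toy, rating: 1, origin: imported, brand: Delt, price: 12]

Accepted, Rejected, Accepted, Rejected

The pattern is that an item is 'Accepted' exactly when: brand is Erix.
[category: book, rating: 1, origin: local, brand: Erix, price: 4]: Accepted (brand is Erix). [category: toy, rating: 2, origin: imported, brand: Delt, price: 29]: Rejected (brand is Delt). [category: garment, rating: 2, origin: local, brand: Erix, price: 3]: Accepted (brand is Erix). [category: toy, rating: 1, origin: imported, brand: Delt, price: 12]: Rejected (brand is Delt).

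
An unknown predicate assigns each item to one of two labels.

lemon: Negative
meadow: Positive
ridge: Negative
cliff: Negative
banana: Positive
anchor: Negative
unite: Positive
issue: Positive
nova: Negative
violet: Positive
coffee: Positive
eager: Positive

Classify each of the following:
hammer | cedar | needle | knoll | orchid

Negative, Negative, Positive, Negative, Negative

The rule appears to be: has ≥ 3 vowels.
Negative: hammer, since 2 vowels.
Negative: cedar, since 2 vowels.
Positive: needle, since 3 vowels.
Negative: knoll, since 1 vowel.
Negative: orchid, since 2 vowels.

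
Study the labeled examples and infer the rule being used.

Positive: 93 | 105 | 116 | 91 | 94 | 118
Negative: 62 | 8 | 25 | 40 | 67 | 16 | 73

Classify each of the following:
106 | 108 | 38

Positive, Positive, Negative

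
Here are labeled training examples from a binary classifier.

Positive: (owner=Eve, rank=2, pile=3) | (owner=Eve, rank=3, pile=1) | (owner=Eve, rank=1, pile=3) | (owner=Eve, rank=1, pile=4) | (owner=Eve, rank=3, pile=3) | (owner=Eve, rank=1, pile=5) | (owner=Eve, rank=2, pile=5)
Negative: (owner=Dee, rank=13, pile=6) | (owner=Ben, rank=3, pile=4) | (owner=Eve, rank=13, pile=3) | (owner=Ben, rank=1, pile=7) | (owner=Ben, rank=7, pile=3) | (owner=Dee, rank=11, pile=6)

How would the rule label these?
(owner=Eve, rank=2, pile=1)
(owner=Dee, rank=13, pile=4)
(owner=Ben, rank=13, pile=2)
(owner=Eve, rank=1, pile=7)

One predicate separates the groups cleanly: owner is Eve AND rank ≤ 3.
(owner=Eve, rank=2, pile=1): Positive (owner is Eve, rank = 2). (owner=Dee, rank=13, pile=4): Negative (owner is Dee, rank = 13). (owner=Ben, rank=13, pile=2): Negative (owner is Ben, rank = 13). (owner=Eve, rank=1, pile=7): Positive (owner is Eve, rank = 1).

Positive, Negative, Negative, Positive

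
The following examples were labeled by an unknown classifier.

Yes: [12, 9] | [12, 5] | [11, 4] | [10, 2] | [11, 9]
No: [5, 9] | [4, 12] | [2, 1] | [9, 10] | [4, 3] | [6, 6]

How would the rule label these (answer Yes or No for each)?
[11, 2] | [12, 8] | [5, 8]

Yes, Yes, No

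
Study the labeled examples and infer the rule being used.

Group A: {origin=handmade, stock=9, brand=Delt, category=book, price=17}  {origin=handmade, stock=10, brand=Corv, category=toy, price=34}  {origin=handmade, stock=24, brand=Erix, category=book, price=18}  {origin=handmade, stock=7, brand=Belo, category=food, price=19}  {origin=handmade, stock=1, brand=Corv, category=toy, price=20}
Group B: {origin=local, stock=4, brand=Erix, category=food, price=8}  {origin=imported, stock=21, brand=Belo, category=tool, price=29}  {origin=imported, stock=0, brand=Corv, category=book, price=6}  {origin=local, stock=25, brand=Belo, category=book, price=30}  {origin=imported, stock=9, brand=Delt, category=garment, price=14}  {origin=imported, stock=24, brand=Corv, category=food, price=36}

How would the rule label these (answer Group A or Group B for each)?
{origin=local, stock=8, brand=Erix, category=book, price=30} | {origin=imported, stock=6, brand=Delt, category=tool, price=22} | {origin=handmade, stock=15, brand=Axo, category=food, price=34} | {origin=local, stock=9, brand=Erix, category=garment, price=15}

Group B, Group B, Group A, Group B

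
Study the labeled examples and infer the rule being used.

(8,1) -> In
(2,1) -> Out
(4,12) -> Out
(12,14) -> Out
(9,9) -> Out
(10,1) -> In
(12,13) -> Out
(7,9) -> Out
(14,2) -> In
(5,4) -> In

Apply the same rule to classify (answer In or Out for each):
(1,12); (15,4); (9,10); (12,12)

Out, In, Out, Out

The pattern is that an item is 'In' exactly when: first > second AND sum ≥ 9.
Out: (1,12), since 1 < 12, 1+12 = 13. In: (15,4), since 15 > 4, 15+4 = 19. Out: (9,10), since 9 < 10, 9+10 = 19. Out: (12,12), since 12 = 12, 12+12 = 24.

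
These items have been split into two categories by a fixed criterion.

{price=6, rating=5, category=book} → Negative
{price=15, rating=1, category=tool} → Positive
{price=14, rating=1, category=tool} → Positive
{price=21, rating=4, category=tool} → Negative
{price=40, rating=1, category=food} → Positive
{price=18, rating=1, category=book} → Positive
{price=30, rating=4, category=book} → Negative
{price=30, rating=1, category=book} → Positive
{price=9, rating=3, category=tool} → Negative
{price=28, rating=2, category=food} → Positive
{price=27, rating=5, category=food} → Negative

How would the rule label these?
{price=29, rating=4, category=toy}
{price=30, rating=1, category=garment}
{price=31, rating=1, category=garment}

One predicate separates the groups cleanly: rating ≤ 2.
{price=29, rating=4, category=toy} → rating = 4 → Negative. {price=30, rating=1, category=garment} → rating = 1 → Positive. {price=31, rating=1, category=garment} → rating = 1 → Positive.

Negative, Positive, Positive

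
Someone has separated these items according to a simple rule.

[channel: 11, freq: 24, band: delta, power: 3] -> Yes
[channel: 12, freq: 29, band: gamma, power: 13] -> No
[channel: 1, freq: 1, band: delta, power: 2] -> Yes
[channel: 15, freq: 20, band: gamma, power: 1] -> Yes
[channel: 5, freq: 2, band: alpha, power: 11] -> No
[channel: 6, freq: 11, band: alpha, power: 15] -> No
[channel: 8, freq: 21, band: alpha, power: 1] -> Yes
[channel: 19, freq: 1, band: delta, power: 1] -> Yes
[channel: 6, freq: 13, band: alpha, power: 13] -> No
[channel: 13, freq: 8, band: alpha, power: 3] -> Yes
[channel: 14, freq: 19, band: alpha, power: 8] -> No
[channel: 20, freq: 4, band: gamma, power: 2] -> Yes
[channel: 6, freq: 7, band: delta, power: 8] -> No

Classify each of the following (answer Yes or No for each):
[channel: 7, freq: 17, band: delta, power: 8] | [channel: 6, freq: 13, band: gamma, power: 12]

No, No

The simplest hypothesis consistent with all the labels is: power ≤ 3.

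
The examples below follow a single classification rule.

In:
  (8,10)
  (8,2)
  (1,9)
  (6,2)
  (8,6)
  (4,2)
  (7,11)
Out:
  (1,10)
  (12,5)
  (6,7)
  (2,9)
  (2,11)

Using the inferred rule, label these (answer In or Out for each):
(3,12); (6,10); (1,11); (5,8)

Out, In, In, Out

Every 'In' example satisfies: sum is even. None of the 'Out' examples do.
(3,12): 3+12 = 15, doesn't match → Out. (6,10): 6+10 = 16, fits → In. (1,11): 1+11 = 12, fits → In. (5,8): 5+8 = 13, doesn't match → Out.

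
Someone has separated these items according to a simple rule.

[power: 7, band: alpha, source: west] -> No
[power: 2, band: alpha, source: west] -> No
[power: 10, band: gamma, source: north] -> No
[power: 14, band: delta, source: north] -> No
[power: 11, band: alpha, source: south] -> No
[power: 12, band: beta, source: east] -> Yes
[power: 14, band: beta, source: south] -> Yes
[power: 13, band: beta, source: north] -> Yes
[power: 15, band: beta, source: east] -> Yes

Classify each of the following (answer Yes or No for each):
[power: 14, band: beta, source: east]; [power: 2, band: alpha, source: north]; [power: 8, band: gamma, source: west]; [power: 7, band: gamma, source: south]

Yes, No, No, No

'Yes' ⟺ band is beta.
[power: 14, band: beta, source: east]: Yes (band is beta). [power: 2, band: alpha, source: north]: No (band is alpha). [power: 8, band: gamma, source: west]: No (band is gamma). [power: 7, band: gamma, source: south]: No (band is gamma).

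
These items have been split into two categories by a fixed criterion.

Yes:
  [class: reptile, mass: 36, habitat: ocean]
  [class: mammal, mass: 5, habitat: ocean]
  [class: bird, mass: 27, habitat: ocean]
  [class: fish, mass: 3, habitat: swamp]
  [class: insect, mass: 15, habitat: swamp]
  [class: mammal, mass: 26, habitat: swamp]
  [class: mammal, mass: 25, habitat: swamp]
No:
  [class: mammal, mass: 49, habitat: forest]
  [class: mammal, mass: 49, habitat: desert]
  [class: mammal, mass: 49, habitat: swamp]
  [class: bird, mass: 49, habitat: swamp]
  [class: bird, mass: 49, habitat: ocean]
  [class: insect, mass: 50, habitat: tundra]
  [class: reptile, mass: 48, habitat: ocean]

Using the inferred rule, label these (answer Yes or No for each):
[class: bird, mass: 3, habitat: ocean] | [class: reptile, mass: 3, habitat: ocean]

A rule that fits every label: mass ≤ 36 — true of each 'Yes' example, false of each 'No' one.
[class: bird, mass: 3, habitat: ocean] → mass = 3 → Yes. [class: reptile, mass: 3, habitat: ocean] → mass = 3 → Yes.

Yes, Yes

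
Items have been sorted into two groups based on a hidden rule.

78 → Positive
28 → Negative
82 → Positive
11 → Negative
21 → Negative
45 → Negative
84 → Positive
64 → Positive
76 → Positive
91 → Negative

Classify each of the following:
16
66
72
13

Negative, Positive, Positive, Negative

A rule that fits every label: even AND at least 45 — true of each 'Positive' example, false of each 'Negative' one.
16 — 16 is even, 16 < 45, hence Negative.
66 — 66 is even, 66 ≥ 45, hence Positive.
72 — 72 is even, 72 ≥ 45, hence Positive.
13 — 13 is odd, 13 < 45, hence Negative.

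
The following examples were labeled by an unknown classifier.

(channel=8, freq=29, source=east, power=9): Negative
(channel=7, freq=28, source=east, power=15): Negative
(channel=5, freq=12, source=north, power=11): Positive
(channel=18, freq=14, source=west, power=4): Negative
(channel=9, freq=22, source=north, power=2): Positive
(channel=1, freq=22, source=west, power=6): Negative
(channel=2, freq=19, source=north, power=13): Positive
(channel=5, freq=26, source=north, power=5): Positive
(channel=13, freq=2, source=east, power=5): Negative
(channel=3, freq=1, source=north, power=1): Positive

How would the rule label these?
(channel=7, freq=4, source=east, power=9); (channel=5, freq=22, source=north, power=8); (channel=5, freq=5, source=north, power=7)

Negative, Positive, Positive

The rule appears to be: source is north.
(channel=7, freq=4, source=east, power=9): Negative (source is east). (channel=5, freq=22, source=north, power=8): Positive (source is north). (channel=5, freq=5, source=north, power=7): Positive (source is north).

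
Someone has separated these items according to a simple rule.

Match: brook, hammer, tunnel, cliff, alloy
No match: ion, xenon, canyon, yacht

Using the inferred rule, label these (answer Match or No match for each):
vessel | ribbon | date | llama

Match, Match, No match, Match

A rule that fits every label: has a double letter — true of each 'Match' example, false of each 'No match' one.
vessel → 'ss' doubled → Match.
ribbon → 'bb' doubled → Match.
date → no doubled letter → No match.
llama → 'll' doubled → Match.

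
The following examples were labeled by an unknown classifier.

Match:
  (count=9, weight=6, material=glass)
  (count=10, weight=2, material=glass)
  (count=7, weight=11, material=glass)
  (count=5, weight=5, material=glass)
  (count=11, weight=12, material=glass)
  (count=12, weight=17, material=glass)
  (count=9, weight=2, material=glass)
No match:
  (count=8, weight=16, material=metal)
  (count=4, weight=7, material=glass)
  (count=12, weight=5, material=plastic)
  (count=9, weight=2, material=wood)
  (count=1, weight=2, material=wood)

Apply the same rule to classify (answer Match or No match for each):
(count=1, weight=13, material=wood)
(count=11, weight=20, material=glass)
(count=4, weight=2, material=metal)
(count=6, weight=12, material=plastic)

All 'Match' examples share one property — material is glass AND count ≥ 5 — and every 'No match' example lacks it.
(count=1, weight=13, material=wood): material is wood, count = 1, fails this test → No match. (count=11, weight=20, material=glass): material is glass, count = 11, has this property → Match. (count=4, weight=2, material=metal): material is metal, count = 4, fails this test → No match. (count=6, weight=12, material=plastic): material is plastic, count = 6, fails this test → No match.

No match, Match, No match, No match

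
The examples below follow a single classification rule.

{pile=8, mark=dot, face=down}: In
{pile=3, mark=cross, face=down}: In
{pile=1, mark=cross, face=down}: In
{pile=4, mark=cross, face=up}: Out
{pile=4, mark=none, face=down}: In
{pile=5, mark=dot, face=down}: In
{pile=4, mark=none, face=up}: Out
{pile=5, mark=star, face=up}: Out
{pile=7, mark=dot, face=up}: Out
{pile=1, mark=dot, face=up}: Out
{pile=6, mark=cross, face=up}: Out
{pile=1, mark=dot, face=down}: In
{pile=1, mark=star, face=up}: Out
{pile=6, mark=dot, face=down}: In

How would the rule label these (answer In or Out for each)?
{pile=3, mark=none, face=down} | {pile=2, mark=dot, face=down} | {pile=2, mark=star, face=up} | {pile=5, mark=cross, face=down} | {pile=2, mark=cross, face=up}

All 'In' examples share one property — face is down — and every 'Out' example lacks it.
{pile=3, mark=none, face=down} → face is down → In.
{pile=2, mark=dot, face=down} → face is down → In.
{pile=2, mark=star, face=up} → face is up → Out.
{pile=5, mark=cross, face=down} → face is down → In.
{pile=2, mark=cross, face=up} → face is up → Out.

In, In, Out, In, Out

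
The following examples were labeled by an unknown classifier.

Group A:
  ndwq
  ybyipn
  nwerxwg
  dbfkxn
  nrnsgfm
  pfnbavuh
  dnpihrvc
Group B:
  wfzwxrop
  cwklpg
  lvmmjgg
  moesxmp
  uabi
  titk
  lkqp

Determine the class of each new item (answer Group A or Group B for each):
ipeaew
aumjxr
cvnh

Group B, Group B, Group A

The simplest hypothesis consistent with all the labels is: contains 'n'.
ipeaew: Group B (no 'n'). aumjxr: Group B (no 'n'). cvnh: Group A (has 'n').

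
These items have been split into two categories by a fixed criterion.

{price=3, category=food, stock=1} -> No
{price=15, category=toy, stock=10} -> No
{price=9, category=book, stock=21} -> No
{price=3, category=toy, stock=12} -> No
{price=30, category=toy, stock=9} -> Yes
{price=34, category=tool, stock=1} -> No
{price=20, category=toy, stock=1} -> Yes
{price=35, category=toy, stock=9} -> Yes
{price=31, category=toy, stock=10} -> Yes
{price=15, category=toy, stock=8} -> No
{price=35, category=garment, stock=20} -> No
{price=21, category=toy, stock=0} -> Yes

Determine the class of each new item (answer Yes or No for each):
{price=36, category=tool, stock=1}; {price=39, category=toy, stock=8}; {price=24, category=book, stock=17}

No, Yes, No

All 'Yes' examples share one property — category is toy AND price ≥ 20 — and every 'No' example lacks it.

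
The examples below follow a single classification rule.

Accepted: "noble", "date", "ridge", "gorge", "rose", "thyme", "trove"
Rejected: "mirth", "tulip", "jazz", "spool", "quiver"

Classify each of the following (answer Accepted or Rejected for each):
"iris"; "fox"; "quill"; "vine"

Rejected, Rejected, Rejected, Accepted

The distinguishing property — ends with 'e' — holds for all the 'Accepted' cases and none of the 'Rejected' cases.
"iris" → ends with 's' → Rejected.
"fox" → ends with 'x' → Rejected.
"quill" → ends with 'l' → Rejected.
"vine" → ends with 'e' → Accepted.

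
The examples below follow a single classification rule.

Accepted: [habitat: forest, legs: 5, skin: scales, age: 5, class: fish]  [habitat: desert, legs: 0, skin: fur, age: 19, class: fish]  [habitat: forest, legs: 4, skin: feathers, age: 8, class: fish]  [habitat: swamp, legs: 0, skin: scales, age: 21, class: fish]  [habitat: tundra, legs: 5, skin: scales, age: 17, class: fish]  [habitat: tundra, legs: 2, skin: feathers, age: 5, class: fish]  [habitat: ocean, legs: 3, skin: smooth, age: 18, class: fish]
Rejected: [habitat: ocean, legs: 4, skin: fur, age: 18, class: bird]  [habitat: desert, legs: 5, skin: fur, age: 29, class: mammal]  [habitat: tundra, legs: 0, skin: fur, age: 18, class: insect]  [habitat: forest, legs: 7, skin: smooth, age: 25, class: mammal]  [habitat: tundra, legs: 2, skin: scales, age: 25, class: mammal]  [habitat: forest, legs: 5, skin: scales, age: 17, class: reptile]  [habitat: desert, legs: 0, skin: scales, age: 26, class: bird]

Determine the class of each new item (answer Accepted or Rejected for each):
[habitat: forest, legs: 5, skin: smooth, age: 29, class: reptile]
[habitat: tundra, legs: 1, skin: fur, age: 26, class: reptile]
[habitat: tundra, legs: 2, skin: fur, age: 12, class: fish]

Rejected, Rejected, Accepted

The common property of the 'Accepted' items is: class is fish. No 'Rejected' item has it.
Rejected: [habitat: forest, legs: 5, skin: smooth, age: 29, class: reptile], since class is reptile.
Rejected: [habitat: tundra, legs: 1, skin: fur, age: 26, class: reptile], since class is reptile.
Accepted: [habitat: tundra, legs: 2, skin: fur, age: 12, class: fish], since class is fish.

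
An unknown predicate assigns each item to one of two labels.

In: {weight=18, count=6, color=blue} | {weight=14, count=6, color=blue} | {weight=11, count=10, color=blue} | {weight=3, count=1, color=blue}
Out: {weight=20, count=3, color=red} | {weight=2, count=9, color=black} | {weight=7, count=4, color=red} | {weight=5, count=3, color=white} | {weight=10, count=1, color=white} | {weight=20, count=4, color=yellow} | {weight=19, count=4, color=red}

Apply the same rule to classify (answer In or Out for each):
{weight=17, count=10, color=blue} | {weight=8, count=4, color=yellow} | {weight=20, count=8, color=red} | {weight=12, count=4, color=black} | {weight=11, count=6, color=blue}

Checking candidate rules against both groups, what survives is: color is blue.
{weight=17, count=10, color=blue} — color is blue, hence In. {weight=8, count=4, color=yellow} — color is yellow, hence Out. {weight=20, count=8, color=red} — color is red, hence Out. {weight=12, count=4, color=black} — color is black, hence Out. {weight=11, count=6, color=blue} — color is blue, hence In.

In, Out, Out, Out, In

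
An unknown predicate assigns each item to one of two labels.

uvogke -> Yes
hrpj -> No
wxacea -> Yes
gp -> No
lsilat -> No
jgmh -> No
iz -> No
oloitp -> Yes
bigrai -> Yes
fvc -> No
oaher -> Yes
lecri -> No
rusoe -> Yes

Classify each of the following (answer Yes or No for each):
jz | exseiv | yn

No, Yes, No

A rule that fits every label: has ≥ 3 vowels — true of each 'Yes' example, false of each 'No' one.
jz: 0 vowels, fails the rule → No.
exseiv: 3 vowels, satisfies this → Yes.
yn: 0 vowels, fails the rule → No.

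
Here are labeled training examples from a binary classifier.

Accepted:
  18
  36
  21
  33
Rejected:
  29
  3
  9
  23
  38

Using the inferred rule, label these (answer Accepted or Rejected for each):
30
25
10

The simplest hypothesis consistent with all the labels is: multiple of 3 AND at least 18.

Accepted, Rejected, Rejected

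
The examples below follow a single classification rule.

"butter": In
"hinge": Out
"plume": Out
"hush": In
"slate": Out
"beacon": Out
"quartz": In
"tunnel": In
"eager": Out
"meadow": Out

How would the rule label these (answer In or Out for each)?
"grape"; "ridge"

Every 'In' example satisfies: even length AND contains 'u'. None of the 'Out' examples do.
"grape" — length 5, no 'u', hence Out. "ridge" — length 5, no 'u', hence Out.

Out, Out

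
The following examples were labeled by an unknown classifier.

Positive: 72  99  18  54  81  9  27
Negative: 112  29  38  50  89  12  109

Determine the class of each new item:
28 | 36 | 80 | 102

'Positive' ⟺ multiple of 9.
28: Negative (28 = 9·3 + 1).
36: Positive (36 = 9·4).
80: Negative (80 = 9·8 + 8).
102: Negative (102 = 9·11 + 3).

Negative, Positive, Negative, Negative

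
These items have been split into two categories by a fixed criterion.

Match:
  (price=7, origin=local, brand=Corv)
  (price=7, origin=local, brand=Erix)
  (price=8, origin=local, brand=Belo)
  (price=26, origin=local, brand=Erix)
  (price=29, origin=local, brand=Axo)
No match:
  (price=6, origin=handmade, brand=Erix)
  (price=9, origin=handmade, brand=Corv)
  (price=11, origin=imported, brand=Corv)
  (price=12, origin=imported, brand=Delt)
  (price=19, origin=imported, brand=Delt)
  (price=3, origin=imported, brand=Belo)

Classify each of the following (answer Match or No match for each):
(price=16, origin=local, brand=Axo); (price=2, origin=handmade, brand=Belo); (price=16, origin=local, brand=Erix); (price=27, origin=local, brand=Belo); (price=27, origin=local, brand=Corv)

Match, No match, Match, Match, Match

The distinguishing property — origin is local — holds for all the 'Match' cases and none of the 'No match' cases.
(price=16, origin=local, brand=Axo): Match (origin is local).
(price=2, origin=handmade, brand=Belo): No match (origin is handmade).
(price=16, origin=local, brand=Erix): Match (origin is local).
(price=27, origin=local, brand=Belo): Match (origin is local).
(price=27, origin=local, brand=Corv): Match (origin is local).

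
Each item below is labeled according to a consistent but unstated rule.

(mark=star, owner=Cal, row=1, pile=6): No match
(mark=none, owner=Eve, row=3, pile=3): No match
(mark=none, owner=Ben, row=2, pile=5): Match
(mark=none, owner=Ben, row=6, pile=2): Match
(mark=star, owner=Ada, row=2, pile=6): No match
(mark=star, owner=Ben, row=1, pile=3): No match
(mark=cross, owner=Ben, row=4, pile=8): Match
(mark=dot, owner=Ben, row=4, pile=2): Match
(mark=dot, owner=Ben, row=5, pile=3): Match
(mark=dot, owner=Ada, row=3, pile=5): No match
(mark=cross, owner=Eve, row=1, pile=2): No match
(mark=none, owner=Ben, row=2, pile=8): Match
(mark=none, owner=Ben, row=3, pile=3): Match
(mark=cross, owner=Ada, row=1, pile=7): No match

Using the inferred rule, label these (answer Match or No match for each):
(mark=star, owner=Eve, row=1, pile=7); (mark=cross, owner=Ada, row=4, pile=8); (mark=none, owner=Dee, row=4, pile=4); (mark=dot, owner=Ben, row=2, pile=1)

Every 'Match' example satisfies: owner is Ben AND row ≥ 2. None of the 'No match' examples do.

No match, No match, No match, Match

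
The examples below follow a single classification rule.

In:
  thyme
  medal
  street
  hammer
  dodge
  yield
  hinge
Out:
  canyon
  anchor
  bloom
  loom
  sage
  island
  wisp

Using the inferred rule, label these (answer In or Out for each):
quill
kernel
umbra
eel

Out, In, Out, Out

The simplest hypothesis consistent with all the labels is: length ≥ 5 AND contains 'e'.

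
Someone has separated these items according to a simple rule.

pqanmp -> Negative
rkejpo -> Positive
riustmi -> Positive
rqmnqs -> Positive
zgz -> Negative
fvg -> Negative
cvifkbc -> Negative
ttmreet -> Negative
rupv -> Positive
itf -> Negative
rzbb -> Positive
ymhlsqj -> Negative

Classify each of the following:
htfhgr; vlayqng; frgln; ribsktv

Negative, Negative, Negative, Positive

Looking at the examples, the only property every 'Positive' case has and every 'Negative' case lacks is: starts with 'r'.
htfhgr: starts with 'h' — lacks this property, so Negative.
vlayqng: starts with 'v' — lacks this property, so Negative.
frgln: starts with 'f' — lacks this property, so Negative.
ribsktv: starts with 'r' — passes, so Positive.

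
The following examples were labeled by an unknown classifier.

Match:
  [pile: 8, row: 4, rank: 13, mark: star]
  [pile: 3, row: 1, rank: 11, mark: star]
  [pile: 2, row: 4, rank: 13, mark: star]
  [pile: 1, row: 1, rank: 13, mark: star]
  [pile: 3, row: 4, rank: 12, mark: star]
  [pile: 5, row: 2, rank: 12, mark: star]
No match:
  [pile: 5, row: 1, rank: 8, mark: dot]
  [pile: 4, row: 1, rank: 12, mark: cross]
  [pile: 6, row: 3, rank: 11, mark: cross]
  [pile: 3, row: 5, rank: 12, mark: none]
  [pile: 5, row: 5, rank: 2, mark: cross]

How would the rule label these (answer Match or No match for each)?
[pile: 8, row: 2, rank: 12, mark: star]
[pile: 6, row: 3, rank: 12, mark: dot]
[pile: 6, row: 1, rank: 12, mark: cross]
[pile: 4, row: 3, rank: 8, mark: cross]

The simplest hypothesis consistent with all the labels is: mark is star.
[pile: 8, row: 2, rank: 12, mark: star] — mark is star, hence Match. [pile: 6, row: 3, rank: 12, mark: dot] — mark is dot, hence No match. [pile: 6, row: 1, rank: 12, mark: cross] — mark is cross, hence No match. [pile: 4, row: 3, rank: 8, mark: cross] — mark is cross, hence No match.

Match, No match, No match, No match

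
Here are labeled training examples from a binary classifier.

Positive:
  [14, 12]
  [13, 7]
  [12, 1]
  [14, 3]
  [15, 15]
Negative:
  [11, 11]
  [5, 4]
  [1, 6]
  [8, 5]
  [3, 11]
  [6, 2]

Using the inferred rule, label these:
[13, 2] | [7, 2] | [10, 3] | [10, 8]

The pattern is that an item is 'Positive' exactly when: first ≥ 12.
[13, 2] — first 13, hence Positive. [7, 2] — first 7, hence Negative. [10, 3] — first 10, hence Negative. [10, 8] — first 10, hence Negative.

Positive, Negative, Negative, Negative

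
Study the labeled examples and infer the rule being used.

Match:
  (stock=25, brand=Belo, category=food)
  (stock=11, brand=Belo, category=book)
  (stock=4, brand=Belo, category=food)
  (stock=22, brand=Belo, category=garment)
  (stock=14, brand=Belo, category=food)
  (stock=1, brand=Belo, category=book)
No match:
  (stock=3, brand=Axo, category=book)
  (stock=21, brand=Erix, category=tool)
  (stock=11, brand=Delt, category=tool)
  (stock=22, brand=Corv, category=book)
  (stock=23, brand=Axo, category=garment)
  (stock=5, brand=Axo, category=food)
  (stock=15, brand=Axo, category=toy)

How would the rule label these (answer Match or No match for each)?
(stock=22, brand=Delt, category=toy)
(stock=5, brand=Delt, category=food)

A rule that fits every label: brand is Belo — true of each 'Match' example, false of each 'No match' one.
(stock=22, brand=Delt, category=toy): brand is Delt, doesn't match → No match. (stock=5, brand=Delt, category=food): brand is Delt, doesn't match → No match.

No match, No match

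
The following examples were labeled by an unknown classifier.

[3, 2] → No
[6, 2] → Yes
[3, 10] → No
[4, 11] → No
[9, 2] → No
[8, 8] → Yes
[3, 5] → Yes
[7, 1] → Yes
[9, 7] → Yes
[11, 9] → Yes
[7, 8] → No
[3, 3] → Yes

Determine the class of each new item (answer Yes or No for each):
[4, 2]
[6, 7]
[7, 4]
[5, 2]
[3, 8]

Yes, No, No, No, No

One predicate separates the groups cleanly: sum is even.
[4, 2]: 4+2 = 6, fits → Yes. [6, 7]: 6+7 = 13, fails this test → No. [7, 4]: 7+4 = 11, fails this test → No. [5, 2]: 5+2 = 7, fails this test → No. [3, 8]: 3+8 = 11, fails this test → No.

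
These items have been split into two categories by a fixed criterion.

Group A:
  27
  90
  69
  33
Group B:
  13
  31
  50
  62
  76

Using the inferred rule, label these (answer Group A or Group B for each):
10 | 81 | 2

Every 'Group A' example satisfies: multiple of 3. None of the 'Group B' examples do.
Group B: 10, since 10 = 3·3 + 1. Group A: 81, since 81 = 3·27. Group B: 2, since 2 = 3·0 + 2.

Group B, Group A, Group B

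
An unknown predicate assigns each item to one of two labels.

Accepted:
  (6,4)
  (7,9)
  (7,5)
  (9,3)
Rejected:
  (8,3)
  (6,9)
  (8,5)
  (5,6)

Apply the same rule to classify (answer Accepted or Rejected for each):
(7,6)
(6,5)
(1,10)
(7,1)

Checking candidate rules against both groups, what survives is: sum is even.

Rejected, Rejected, Rejected, Accepted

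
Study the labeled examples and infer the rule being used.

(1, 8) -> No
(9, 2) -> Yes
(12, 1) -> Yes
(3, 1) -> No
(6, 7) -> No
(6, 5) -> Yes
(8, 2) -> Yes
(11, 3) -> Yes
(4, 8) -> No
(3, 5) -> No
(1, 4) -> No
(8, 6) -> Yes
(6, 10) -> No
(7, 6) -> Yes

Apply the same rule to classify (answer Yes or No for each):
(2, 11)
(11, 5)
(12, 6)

One predicate separates the groups cleanly: first > second AND sum ≥ 5.
(2, 11) → 2 < 11, 2+11 = 13 → No.
(11, 5) → 11 > 5, 11+5 = 16 → Yes.
(12, 6) → 12 > 6, 12+6 = 18 → Yes.

No, Yes, Yes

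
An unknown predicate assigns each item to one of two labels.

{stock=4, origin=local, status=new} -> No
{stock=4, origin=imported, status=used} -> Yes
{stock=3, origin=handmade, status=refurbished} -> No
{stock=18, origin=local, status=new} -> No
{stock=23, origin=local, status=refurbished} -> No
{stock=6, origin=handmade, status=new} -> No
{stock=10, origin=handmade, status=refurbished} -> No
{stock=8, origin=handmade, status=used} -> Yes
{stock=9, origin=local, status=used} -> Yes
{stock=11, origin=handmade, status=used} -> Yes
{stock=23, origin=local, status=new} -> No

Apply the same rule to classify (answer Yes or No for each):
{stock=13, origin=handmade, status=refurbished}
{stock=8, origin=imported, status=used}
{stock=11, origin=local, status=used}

No, Yes, Yes

Comparing the two groups points to one rule — status is used.
{stock=13, origin=handmade, status=refurbished} → status is refurbished → No. {stock=8, origin=imported, status=used} → status is used → Yes. {stock=11, origin=local, status=used} → status is used → Yes.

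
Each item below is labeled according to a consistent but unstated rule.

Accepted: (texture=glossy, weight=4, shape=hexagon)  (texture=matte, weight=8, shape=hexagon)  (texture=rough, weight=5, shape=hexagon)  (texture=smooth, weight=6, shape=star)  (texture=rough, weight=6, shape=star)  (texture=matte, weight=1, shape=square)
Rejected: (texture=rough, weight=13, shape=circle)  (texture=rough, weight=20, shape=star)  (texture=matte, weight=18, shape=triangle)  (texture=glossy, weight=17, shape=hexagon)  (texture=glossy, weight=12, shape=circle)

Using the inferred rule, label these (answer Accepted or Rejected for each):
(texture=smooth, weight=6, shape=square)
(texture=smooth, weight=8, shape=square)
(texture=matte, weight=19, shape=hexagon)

The distinguishing property — weight ≤ 8 — holds for all the 'Accepted' cases and none of the 'Rejected' cases.
(texture=smooth, weight=6, shape=square): weight = 6 — checks out, so Accepted. (texture=smooth, weight=8, shape=square): weight = 8 — checks out, so Accepted. (texture=matte, weight=19, shape=hexagon): weight = 19 — lacks this property, so Rejected.

Accepted, Accepted, Rejected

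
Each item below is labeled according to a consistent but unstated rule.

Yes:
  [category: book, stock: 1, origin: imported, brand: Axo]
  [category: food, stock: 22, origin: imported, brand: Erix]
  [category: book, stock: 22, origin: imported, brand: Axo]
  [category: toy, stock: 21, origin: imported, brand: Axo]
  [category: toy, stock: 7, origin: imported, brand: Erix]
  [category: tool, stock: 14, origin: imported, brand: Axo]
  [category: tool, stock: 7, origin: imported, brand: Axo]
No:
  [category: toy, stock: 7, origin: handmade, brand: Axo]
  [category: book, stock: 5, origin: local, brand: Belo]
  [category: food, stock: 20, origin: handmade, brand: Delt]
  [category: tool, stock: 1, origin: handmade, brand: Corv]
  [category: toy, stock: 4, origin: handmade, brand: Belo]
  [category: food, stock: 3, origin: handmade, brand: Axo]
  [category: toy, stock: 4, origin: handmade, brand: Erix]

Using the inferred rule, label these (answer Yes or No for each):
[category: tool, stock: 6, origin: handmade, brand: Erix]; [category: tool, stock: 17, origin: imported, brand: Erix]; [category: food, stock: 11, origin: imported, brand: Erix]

One predicate separates the groups cleanly: origin is imported.

No, Yes, Yes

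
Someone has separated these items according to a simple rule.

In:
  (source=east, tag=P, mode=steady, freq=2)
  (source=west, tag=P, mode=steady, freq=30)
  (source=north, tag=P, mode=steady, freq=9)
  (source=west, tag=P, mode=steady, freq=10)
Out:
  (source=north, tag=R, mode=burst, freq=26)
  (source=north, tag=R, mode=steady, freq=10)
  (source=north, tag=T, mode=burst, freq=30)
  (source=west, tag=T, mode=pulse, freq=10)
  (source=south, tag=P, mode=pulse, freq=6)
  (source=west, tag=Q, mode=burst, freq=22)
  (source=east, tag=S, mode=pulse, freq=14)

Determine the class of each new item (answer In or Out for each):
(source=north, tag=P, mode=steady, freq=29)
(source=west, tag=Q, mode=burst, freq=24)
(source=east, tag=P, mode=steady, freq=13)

Every 'In' example satisfies: mode is steady AND tag is P. None of the 'Out' examples do.
In: (source=north, tag=P, mode=steady, freq=29), since mode is steady, tag is P. Out: (source=west, tag=Q, mode=burst, freq=24), since mode is burst, tag is Q. In: (source=east, tag=P, mode=steady, freq=13), since mode is steady, tag is P.

In, Out, In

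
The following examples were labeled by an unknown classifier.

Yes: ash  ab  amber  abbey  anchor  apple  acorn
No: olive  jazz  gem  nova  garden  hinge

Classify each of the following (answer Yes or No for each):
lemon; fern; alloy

Rule: starts with 'a'. This holds for each 'Yes' example and fails for each 'No' one.
lemon → starts with 'l' → No.
fern → starts with 'f' → No.
alloy → starts with 'a' → Yes.

No, No, Yes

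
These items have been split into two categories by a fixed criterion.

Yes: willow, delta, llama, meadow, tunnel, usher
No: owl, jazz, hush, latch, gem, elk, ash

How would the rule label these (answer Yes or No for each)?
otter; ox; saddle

'Yes' ⟺ has ≥ 2 vowels.
otter — 2 vowels, hence Yes.
ox — 1 vowel, hence No.
saddle — 2 vowels, hence Yes.

Yes, No, Yes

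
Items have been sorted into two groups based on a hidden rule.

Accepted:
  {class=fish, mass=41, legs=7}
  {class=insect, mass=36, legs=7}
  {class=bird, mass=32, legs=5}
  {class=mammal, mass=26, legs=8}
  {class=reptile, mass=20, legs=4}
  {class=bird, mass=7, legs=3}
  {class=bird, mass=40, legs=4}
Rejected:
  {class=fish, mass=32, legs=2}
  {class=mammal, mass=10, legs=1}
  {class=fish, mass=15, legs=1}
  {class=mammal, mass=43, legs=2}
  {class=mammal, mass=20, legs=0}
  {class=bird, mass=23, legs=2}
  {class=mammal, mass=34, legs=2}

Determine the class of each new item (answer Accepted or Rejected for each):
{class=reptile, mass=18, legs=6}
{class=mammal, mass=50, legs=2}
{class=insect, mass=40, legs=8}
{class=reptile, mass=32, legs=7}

The common property of the 'Accepted' items is: legs ≥ 3. No 'Rejected' item has it.
{class=reptile, mass=18, legs=6}: Accepted (legs = 6). {class=mammal, mass=50, legs=2}: Rejected (legs = 2). {class=insect, mass=40, legs=8}: Accepted (legs = 8). {class=reptile, mass=32, legs=7}: Accepted (legs = 7).

Accepted, Rejected, Accepted, Accepted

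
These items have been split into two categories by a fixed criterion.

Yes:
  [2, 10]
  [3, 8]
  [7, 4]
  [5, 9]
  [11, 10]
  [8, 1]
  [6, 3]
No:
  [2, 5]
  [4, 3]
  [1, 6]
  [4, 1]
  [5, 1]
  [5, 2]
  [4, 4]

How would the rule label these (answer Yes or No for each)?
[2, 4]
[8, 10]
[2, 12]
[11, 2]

No, Yes, Yes, Yes

The common property of the 'Yes' items is: sum ≥ 9. No 'No' item has it.
No: [2, 4], since 2+4 = 6. Yes: [8, 10], since 8+10 = 18. Yes: [2, 12], since 2+12 = 14. Yes: [11, 2], since 11+2 = 13.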